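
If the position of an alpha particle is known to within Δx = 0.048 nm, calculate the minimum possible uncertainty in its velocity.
165.323 m/s

Using the Heisenberg uncertainty principle and Δp = mΔv:
ΔxΔp ≥ ℏ/2
Δx(mΔv) ≥ ℏ/2

The minimum uncertainty in velocity is:
Δv_min = ℏ/(2mΔx)
Δv_min = (1.055e-34 J·s) / (2 × 6.645e-27 kg × 4.800e-11 m)
Δv_min = 1.653e+02 m/s = 165.323 m/s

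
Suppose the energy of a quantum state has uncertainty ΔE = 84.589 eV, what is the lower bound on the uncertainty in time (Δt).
3.891 as

Using the energy-time uncertainty principle:
ΔEΔt ≥ ℏ/2

The minimum uncertainty in time is:
Δt_min = ℏ/(2ΔE)
Δt_min = (1.055e-34 J·s) / (2 × 1.355e-17 J)
Δt_min = 3.891e-18 s = 3.891 as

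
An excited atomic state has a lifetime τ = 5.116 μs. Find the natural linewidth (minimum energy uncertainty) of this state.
64.329 peV

Using the energy-time uncertainty principle:
ΔEΔt ≥ ℏ/2

The lifetime τ represents the time uncertainty Δt.
The natural linewidth (minimum energy uncertainty) is:

ΔE = ℏ/(2τ)
ΔE = (1.055e-34 J·s) / (2 × 5.116e-06 s)
ΔE = 1.031e-29 J = 64.329 peV

This natural linewidth limits the precision of spectroscopic measurements.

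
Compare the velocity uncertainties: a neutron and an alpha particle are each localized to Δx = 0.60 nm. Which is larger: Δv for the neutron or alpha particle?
The neutron has the larger minimum velocity uncertainty, by a ratio of 4.0.

For both particles, Δp_min = ℏ/(2Δx) = 8.788e-26 kg·m/s (same for both).

The velocity uncertainty is Δv = Δp/m:
- neutron: Δv = 8.788e-26 / 1.675e-27 = 5.247e+01 m/s = 52.469 m/s
- alpha particle: Δv = 8.788e-26 / 6.645e-27 = 1.323e+01 m/s = 13.226 m/s

Ratio: 5.247e+01 / 1.323e+01 = 4.0

The lighter particle has larger velocity uncertainty because Δv ∝ 1/m.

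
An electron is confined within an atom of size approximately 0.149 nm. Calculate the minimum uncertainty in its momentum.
3.539 × 10^-25 kg·m/s

Using the Heisenberg uncertainty principle:
ΔxΔp ≥ ℏ/2

With Δx ≈ L = 1.490e-10 m (the confinement size):
Δp_min = ℏ/(2Δx)
Δp_min = (1.055e-34 J·s) / (2 × 1.490e-10 m)
Δp_min = 3.539e-25 kg·m/s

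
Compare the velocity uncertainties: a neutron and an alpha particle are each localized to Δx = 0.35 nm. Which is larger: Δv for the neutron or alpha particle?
The neutron has the larger minimum velocity uncertainty, by a ratio of 4.0.

For both particles, Δp_min = ℏ/(2Δx) = 1.507e-25 kg·m/s (same for both).

The velocity uncertainty is Δv = Δp/m:
- neutron: Δv = 1.507e-25 / 1.675e-27 = 8.995e+01 m/s = 89.946 m/s
- alpha particle: Δv = 1.507e-25 / 6.645e-27 = 2.267e+01 m/s = 22.673 m/s

Ratio: 8.995e+01 / 2.267e+01 = 4.0

The lighter particle has larger velocity uncertainty because Δv ∝ 1/m.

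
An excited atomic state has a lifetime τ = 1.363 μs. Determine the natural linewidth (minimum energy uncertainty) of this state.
241.457 peV

Using the energy-time uncertainty principle:
ΔEΔt ≥ ℏ/2

The lifetime τ represents the time uncertainty Δt.
The natural linewidth (minimum energy uncertainty) is:

ΔE = ℏ/(2τ)
ΔE = (1.055e-34 J·s) / (2 × 1.363e-06 s)
ΔE = 3.869e-29 J = 241.457 peV

This natural linewidth limits the precision of spectroscopic measurements.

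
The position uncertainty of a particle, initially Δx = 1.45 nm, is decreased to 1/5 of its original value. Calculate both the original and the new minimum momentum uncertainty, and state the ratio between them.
Original Δp_min = 3.636 × 10^-26 kg·m/s; new Δp'_min = 1.818 × 10^-25 kg·m/s; ratio Δp'_min/Δp_min = 5.

From the uncertainty principle ΔxΔp ≥ ℏ/2, the minimum momentum uncertainty is Δp_min = ℏ/(2Δx).

Original (Δx = 1.45 nm = 1.450e-09 m):
Δp_min = (1.055e-34 J·s)/(2 × 1.450e-09 m) = 3.636e-26 kg·m/s

When Δx → (1/5)Δx:
Δp'_min = ℏ/(2 × (1/5)Δx) = 5 × ℏ/(2Δx) = 5 × Δp_min
Δp'_min = 5 × 3.636e-26 kg·m/s = 1.818e-25 kg·m/s

Since Δp_min ∝ 1/Δx, when Δx is decreased to 1/5 of its original value, Δp_min increases to 5 times its original value.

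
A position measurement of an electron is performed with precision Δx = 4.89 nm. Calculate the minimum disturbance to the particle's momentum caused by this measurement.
1.078 × 10^-26 kg·m/s

The uncertainty principle implies that measuring position disturbs momentum:
ΔxΔp ≥ ℏ/2

When we measure position with precision Δx, we necessarily introduce a momentum uncertainty:
Δp ≥ ℏ/(2Δx)
Δp_min = (1.055e-34 J·s) / (2 × 4.890e-09 m)
Δp_min = 1.078e-26 kg·m/s

The more precisely we measure position, the greater the momentum disturbance.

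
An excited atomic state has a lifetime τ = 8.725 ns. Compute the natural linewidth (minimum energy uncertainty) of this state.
37.720 neV

Using the energy-time uncertainty principle:
ΔEΔt ≥ ℏ/2

The lifetime τ represents the time uncertainty Δt.
The natural linewidth (minimum energy uncertainty) is:

ΔE = ℏ/(2τ)
ΔE = (1.055e-34 J·s) / (2 × 8.725e-09 s)
ΔE = 6.043e-27 J = 37.720 neV

This natural linewidth limits the precision of spectroscopic measurements.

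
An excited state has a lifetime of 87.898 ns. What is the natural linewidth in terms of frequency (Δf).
905.339 kHz

Using the energy-time uncertainty principle and E = hf:
ΔEΔt ≥ ℏ/2
hΔf·Δt ≥ ℏ/2

The minimum frequency uncertainty is:
Δf = ℏ/(2hτ) = 1/(4πτ)
Δf = 1/(4π × 8.790e-08 s)
Δf = 9.053e+05 Hz = 905.339 kHz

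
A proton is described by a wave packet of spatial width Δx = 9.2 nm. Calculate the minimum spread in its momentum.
5.731 × 10^-27 kg·m/s

For a wave packet, the spatial width Δx and momentum spread Δp are related by the uncertainty principle:
ΔxΔp ≥ ℏ/2

The minimum momentum spread is:
Δp_min = ℏ/(2Δx)
Δp_min = (1.055e-34 J·s) / (2 × 9.200e-09 m)
Δp_min = 5.731e-27 kg·m/s

A wave packet cannot have both a well-defined position and well-defined momentum.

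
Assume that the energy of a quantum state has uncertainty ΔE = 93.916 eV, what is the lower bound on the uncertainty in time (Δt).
3.504 as

Using the energy-time uncertainty principle:
ΔEΔt ≥ ℏ/2

The minimum uncertainty in time is:
Δt_min = ℏ/(2ΔE)
Δt_min = (1.055e-34 J·s) / (2 × 1.505e-17 J)
Δt_min = 3.504e-18 s = 3.504 as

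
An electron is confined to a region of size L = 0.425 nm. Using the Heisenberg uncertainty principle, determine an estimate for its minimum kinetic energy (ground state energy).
52.733 meV

Using the uncertainty principle to estimate ground state energy:

1. The position uncertainty is approximately the confinement size:
   Δx ≈ L = 4.250e-10 m

2. From ΔxΔp ≥ ℏ/2, the minimum momentum uncertainty is:
   Δp ≈ ℏ/(2L) = 1.241e-25 kg·m/s

3. The kinetic energy is approximately:
   KE ≈ (Δp)²/(2m) = (1.241e-25)²/(2 × 9.109e-31 kg)
   KE ≈ 8.449e-21 J = 52.733 meV

This is an order-of-magnitude estimate of the ground state energy.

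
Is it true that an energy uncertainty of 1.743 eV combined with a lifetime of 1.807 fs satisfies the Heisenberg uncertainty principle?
Yes, it satisfies the uncertainty relation.

Calculate the product ΔEΔt:
ΔE = 1.743 eV = 2.793e-19 J
ΔEΔt = (2.793e-19 J) × (1.807e-15 s)
ΔEΔt = 5.046e-34 J·s

Compare to the minimum allowed value ℏ/2:
ℏ/2 = 5.273e-35 J·s

Since ΔEΔt = 5.046e-34 J·s ≥ 5.273e-35 J·s = ℏ/2,
this satisfies the uncertainty relation.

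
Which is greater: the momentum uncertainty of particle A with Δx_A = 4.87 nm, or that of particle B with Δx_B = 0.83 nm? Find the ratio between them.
Particle B has the larger minimum momentum uncertainty, by a factor of 5.87.

For each particle, the minimum momentum uncertainty is Δp_min = ℏ/(2Δx):

Particle A: Δp_A = ℏ/(2×4.870e-09 m) = 1.083e-26 kg·m/s
Particle B: Δp_B = ℏ/(2×8.300e-10 m) = 6.353e-26 kg·m/s

Ratio: Δp_B/Δp_A = 5.87

Since Δp_min ∝ 1/Δx, the particle with smaller position uncertainty (B) has larger momentum uncertainty.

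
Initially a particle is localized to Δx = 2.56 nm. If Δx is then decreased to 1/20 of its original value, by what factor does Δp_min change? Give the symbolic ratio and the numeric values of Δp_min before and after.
Original Δp_min = 2.060 × 10^-26 kg·m/s; new Δp'_min = 4.119 × 10^-25 kg·m/s; ratio Δp'_min/Δp_min = 20.

From the uncertainty principle ΔxΔp ≥ ℏ/2, the minimum momentum uncertainty is Δp_min = ℏ/(2Δx).

Original (Δx = 2.56 nm = 2.560e-09 m):
Δp_min = (1.055e-34 J·s)/(2 × 2.560e-09 m) = 2.060e-26 kg·m/s

When Δx → (1/20)Δx:
Δp'_min = ℏ/(2 × (1/20)Δx) = 20 × ℏ/(2Δx) = 20 × Δp_min
Δp'_min = 20 × 2.060e-26 kg·m/s = 4.119e-25 kg·m/s

Since Δp_min ∝ 1/Δx, when Δx is decreased to 1/20 of its original value, Δp_min increases to 20 times its original value.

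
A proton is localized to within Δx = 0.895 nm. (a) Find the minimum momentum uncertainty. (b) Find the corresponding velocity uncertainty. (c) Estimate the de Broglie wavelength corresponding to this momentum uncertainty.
(a) Δp_min = 5.891 × 10^-26 kg·m/s
(b) Δv_min = 35.223 m/s
(c) λ_dB = 11.247 nm

Step-by-step:

(a) From the uncertainty principle:
Δp_min = ℏ/(2Δx) = (1.055e-34 J·s)/(2 × 8.950e-10 m) = 5.891e-26 kg·m/s

(b) The velocity uncertainty:
Δv = Δp/m = (5.891e-26 kg·m/s)/(1.673e-27 kg) = 3.522e+01 m/s = 35.223 m/s

(c) The de Broglie wavelength for this momentum:
λ = h/p = (6.626e-34 J·s)/(5.891e-26 kg·m/s) = 1.125e-08 m = 11.247 nm

Note: The de Broglie wavelength is comparable to the localization size, as expected from wave-particle duality.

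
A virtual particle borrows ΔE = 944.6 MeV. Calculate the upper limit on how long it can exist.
3.484 × 10^-25 s

Using the energy-time uncertainty principle:
ΔEΔt ≥ ℏ/2

For a virtual particle borrowing energy ΔE, the maximum lifetime is:
Δt_max = ℏ/(2ΔE)

Converting energy:
ΔE = 944.6 MeV = 1.513e-10 J

Δt_max = (1.055e-34 J·s) / (2 × 1.513e-10 J)
Δt_max = 3.484e-25 s = 3.484 × 10^-25 s

Virtual particles with higher borrowed energy exist for shorter times.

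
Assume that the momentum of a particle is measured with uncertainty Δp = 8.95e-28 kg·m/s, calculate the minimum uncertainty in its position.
58.915 nm

Using the Heisenberg uncertainty principle:
ΔxΔp ≥ ℏ/2

The minimum uncertainty in position is:
Δx_min = ℏ/(2Δp)
Δx_min = (1.055e-34 J·s) / (2 × 8.950e-28 kg·m/s)
Δx_min = 5.891e-08 m = 58.915 nm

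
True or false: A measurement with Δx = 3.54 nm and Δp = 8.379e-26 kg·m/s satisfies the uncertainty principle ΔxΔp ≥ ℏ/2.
Yes, it satisfies the uncertainty principle.

Calculate the product ΔxΔp:
ΔxΔp = (3.540e-09 m) × (8.379e-26 kg·m/s)
ΔxΔp = 2.966e-34 J·s

Compare to the minimum allowed value ℏ/2:
ℏ/2 = 5.273e-35 J·s

Since ΔxΔp = 2.966e-34 J·s ≥ 5.273e-35 J·s = ℏ/2,
the measurement satisfies the uncertainty principle.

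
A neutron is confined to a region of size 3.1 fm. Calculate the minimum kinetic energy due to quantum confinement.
539.054 keV

Using the uncertainty principle:

1. Position uncertainty: Δx ≈ 3.100e-15 m
2. Minimum momentum uncertainty: Δp = ℏ/(2Δx) = 1.701e-20 kg·m/s
3. Minimum kinetic energy:
   KE = (Δp)²/(2m) = (1.701e-20)²/(2 × 1.675e-27 kg)
   KE = 8.637e-14 J = 539.054 keV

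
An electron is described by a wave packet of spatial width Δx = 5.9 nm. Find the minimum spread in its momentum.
8.937 × 10^-27 kg·m/s

For a wave packet, the spatial width Δx and momentum spread Δp are related by the uncertainty principle:
ΔxΔp ≥ ℏ/2

The minimum momentum spread is:
Δp_min = ℏ/(2Δx)
Δp_min = (1.055e-34 J·s) / (2 × 5.900e-09 m)
Δp_min = 8.937e-27 kg·m/s

A wave packet cannot have both a well-defined position and well-defined momentum.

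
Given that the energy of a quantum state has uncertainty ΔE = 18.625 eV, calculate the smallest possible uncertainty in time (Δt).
17.670 as

Using the energy-time uncertainty principle:
ΔEΔt ≥ ℏ/2

The minimum uncertainty in time is:
Δt_min = ℏ/(2ΔE)
Δt_min = (1.055e-34 J·s) / (2 × 2.984e-18 J)
Δt_min = 1.767e-17 s = 17.670 as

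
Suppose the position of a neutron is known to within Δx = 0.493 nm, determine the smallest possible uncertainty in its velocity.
63.856 m/s

Using the Heisenberg uncertainty principle and Δp = mΔv:
ΔxΔp ≥ ℏ/2
Δx(mΔv) ≥ ℏ/2

The minimum uncertainty in velocity is:
Δv_min = ℏ/(2mΔx)
Δv_min = (1.055e-34 J·s) / (2 × 1.675e-27 kg × 4.930e-10 m)
Δv_min = 6.386e+01 m/s = 63.856 m/s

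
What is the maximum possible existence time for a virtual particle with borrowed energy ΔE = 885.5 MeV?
3.717 × 10^-25 s

Using the energy-time uncertainty principle:
ΔEΔt ≥ ℏ/2

For a virtual particle borrowing energy ΔE, the maximum lifetime is:
Δt_max = ℏ/(2ΔE)

Converting energy:
ΔE = 885.5 MeV = 1.419e-10 J

Δt_max = (1.055e-34 J·s) / (2 × 1.419e-10 J)
Δt_max = 3.717e-25 s = 3.717 × 10^-25 s

Virtual particles with higher borrowed energy exist for shorter times.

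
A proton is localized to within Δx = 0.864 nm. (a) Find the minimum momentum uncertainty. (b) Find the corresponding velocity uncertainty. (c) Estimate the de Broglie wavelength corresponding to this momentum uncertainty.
(a) Δp_min = 6.103 × 10^-26 kg·m/s
(b) Δv_min = 36.487 m/s
(c) λ_dB = 10.857 nm

Step-by-step:

(a) From the uncertainty principle:
Δp_min = ℏ/(2Δx) = (1.055e-34 J·s)/(2 × 8.640e-10 m) = 6.103e-26 kg·m/s

(b) The velocity uncertainty:
Δv = Δp/m = (6.103e-26 kg·m/s)/(1.673e-27 kg) = 3.649e+01 m/s = 36.487 m/s

(c) The de Broglie wavelength for this momentum:
λ = h/p = (6.626e-34 J·s)/(6.103e-26 kg·m/s) = 1.086e-08 m = 10.857 nm

Note: The de Broglie wavelength is comparable to the localization size, as expected from wave-particle duality.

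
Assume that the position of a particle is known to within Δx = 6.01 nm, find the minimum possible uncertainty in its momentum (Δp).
8.773 × 10^-27 kg·m/s

Using the Heisenberg uncertainty principle:
ΔxΔp ≥ ℏ/2

The minimum uncertainty in momentum is:
Δp_min = ℏ/(2Δx)
Δp_min = (1.055e-34 J·s) / (2 × 6.010e-09 m)
Δp_min = 8.773e-27 kg·m/s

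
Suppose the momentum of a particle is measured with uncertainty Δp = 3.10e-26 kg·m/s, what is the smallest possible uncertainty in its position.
1.701 nm

Using the Heisenberg uncertainty principle:
ΔxΔp ≥ ℏ/2

The minimum uncertainty in position is:
Δx_min = ℏ/(2Δp)
Δx_min = (1.055e-34 J·s) / (2 × 3.100e-26 kg·m/s)
Δx_min = 1.701e-09 m = 1.701 nm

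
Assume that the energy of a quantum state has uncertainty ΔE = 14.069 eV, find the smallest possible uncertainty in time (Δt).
23.392 as

Using the energy-time uncertainty principle:
ΔEΔt ≥ ℏ/2

The minimum uncertainty in time is:
Δt_min = ℏ/(2ΔE)
Δt_min = (1.055e-34 J·s) / (2 × 2.254e-18 J)
Δt_min = 2.339e-17 s = 23.392 as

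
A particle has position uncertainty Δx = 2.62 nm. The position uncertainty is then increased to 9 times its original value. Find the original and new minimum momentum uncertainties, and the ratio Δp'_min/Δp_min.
Original Δp_min = 2.013 × 10^-26 kg·m/s; new Δp'_min = 2.236 × 10^-27 kg·m/s; ratio Δp'_min/Δp_min = 1/9.

From the uncertainty principle ΔxΔp ≥ ℏ/2, the minimum momentum uncertainty is Δp_min = ℏ/(2Δx).

Original (Δx = 2.62 nm = 2.620e-09 m):
Δp_min = (1.055e-34 J·s)/(2 × 2.620e-09 m) = 2.013e-26 kg·m/s

When Δx → 9Δx:
Δp'_min = ℏ/(2 × 9Δx) = (1/9) × ℏ/(2Δx) = (1/9) × Δp_min
Δp'_min = 1/9 × 2.013e-26 kg·m/s = 2.236e-27 kg·m/s

Since Δp_min ∝ 1/Δx, when Δx is increased to 9 times its original value, Δp_min decreases to 1/9 of its original value.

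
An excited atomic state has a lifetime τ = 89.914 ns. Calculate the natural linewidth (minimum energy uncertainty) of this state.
3.660 neV

Using the energy-time uncertainty principle:
ΔEΔt ≥ ℏ/2

The lifetime τ represents the time uncertainty Δt.
The natural linewidth (minimum energy uncertainty) is:

ΔE = ℏ/(2τ)
ΔE = (1.055e-34 J·s) / (2 × 8.991e-08 s)
ΔE = 5.864e-28 J = 3.660 neV

This natural linewidth limits the precision of spectroscopic measurements.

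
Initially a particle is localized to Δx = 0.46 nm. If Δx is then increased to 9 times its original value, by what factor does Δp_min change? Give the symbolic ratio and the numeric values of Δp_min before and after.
Original Δp_min = 1.146 × 10^-25 kg·m/s; new Δp'_min = 1.274 × 10^-26 kg·m/s; ratio Δp'_min/Δp_min = 1/9.

From the uncertainty principle ΔxΔp ≥ ℏ/2, the minimum momentum uncertainty is Δp_min = ℏ/(2Δx).

Original (Δx = 0.46 nm = 4.600e-10 m):
Δp_min = (1.055e-34 J·s)/(2 × 4.600e-10 m) = 1.146e-25 kg·m/s

When Δx → 9Δx:
Δp'_min = ℏ/(2 × 9Δx) = (1/9) × ℏ/(2Δx) = (1/9) × Δp_min
Δp'_min = 1/9 × 1.146e-25 kg·m/s = 1.274e-26 kg·m/s

Since Δp_min ∝ 1/Δx, when Δx is increased to 9 times its original value, Δp_min decreases to 1/9 of its original value.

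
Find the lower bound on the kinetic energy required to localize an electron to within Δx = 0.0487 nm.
4.016 eV

Localizing a particle requires giving it sufficient momentum uncertainty:

1. From uncertainty principle: Δp ≥ ℏ/(2Δx)
   Δp_min = (1.055e-34 J·s) / (2 × 4.870e-11 m)
   Δp_min = 1.083e-24 kg·m/s

2. This momentum uncertainty corresponds to kinetic energy:
   KE ≈ (Δp)²/(2m) = (1.083e-24)²/(2 × 9.109e-31 kg)
   KE = 6.435e-19 J = 4.016 eV

Tighter localization requires more energy.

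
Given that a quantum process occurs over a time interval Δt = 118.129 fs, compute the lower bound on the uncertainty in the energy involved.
2.786 meV

Using the energy-time uncertainty principle:
ΔEΔt ≥ ℏ/2

The minimum uncertainty in energy is:
ΔE_min = ℏ/(2Δt)
ΔE_min = (1.055e-34 J·s) / (2 × 1.181e-13 s)
ΔE_min = 4.464e-22 J = 2.786 meV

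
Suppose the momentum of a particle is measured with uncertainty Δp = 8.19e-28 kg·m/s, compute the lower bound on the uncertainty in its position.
64.382 nm

Using the Heisenberg uncertainty principle:
ΔxΔp ≥ ℏ/2

The minimum uncertainty in position is:
Δx_min = ℏ/(2Δp)
Δx_min = (1.055e-34 J·s) / (2 × 8.190e-28 kg·m/s)
Δx_min = 6.438e-08 m = 64.382 nm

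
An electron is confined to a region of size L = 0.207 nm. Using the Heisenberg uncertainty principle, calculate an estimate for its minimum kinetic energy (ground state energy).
222.291 meV

Using the uncertainty principle to estimate ground state energy:

1. The position uncertainty is approximately the confinement size:
   Δx ≈ L = 2.070e-10 m

2. From ΔxΔp ≥ ℏ/2, the minimum momentum uncertainty is:
   Δp ≈ ℏ/(2L) = 2.547e-25 kg·m/s

3. The kinetic energy is approximately:
   KE ≈ (Δp)²/(2m) = (2.547e-25)²/(2 × 9.109e-31 kg)
   KE ≈ 3.561e-20 J = 222.291 meV

This is an order-of-magnitude estimate of the ground state energy.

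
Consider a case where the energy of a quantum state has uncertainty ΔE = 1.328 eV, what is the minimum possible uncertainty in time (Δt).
247.821 as

Using the energy-time uncertainty principle:
ΔEΔt ≥ ℏ/2

The minimum uncertainty in time is:
Δt_min = ℏ/(2ΔE)
Δt_min = (1.055e-34 J·s) / (2 × 2.128e-19 J)
Δt_min = 2.478e-16 s = 247.821 as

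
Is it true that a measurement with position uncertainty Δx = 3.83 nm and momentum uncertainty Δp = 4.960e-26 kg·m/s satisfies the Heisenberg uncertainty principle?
Yes, it satisfies the uncertainty principle.

Calculate the product ΔxΔp:
ΔxΔp = (3.830e-09 m) × (4.960e-26 kg·m/s)
ΔxΔp = 1.900e-34 J·s

Compare to the minimum allowed value ℏ/2:
ℏ/2 = 5.273e-35 J·s

Since ΔxΔp = 1.900e-34 J·s ≥ 5.273e-35 J·s = ℏ/2,
the measurement satisfies the uncertainty principle.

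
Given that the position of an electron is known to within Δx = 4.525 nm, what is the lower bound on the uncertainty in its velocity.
12.792 km/s

Using the Heisenberg uncertainty principle and Δp = mΔv:
ΔxΔp ≥ ℏ/2
Δx(mΔv) ≥ ℏ/2

The minimum uncertainty in velocity is:
Δv_min = ℏ/(2mΔx)
Δv_min = (1.055e-34 J·s) / (2 × 9.109e-31 kg × 4.525e-09 m)
Δv_min = 1.279e+04 m/s = 12.792 km/s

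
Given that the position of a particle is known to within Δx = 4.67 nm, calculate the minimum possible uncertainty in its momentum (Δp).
1.129 × 10^-26 kg·m/s

Using the Heisenberg uncertainty principle:
ΔxΔp ≥ ℏ/2

The minimum uncertainty in momentum is:
Δp_min = ℏ/(2Δx)
Δp_min = (1.055e-34 J·s) / (2 × 4.670e-09 m)
Δp_min = 1.129e-26 kg·m/s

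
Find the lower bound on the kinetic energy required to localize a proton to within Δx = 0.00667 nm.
116.601 meV

Localizing a particle requires giving it sufficient momentum uncertainty:

1. From uncertainty principle: Δp ≥ ℏ/(2Δx)
   Δp_min = (1.055e-34 J·s) / (2 × 6.670e-12 m)
   Δp_min = 7.905e-24 kg·m/s

2. This momentum uncertainty corresponds to kinetic energy:
   KE ≈ (Δp)²/(2m) = (7.905e-24)²/(2 × 1.673e-27 kg)
   KE = 1.868e-20 J = 116.601 meV

Tighter localization requires more energy.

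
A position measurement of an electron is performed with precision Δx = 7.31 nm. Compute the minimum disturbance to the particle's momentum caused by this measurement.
7.213 × 10^-27 kg·m/s

The uncertainty principle implies that measuring position disturbs momentum:
ΔxΔp ≥ ℏ/2

When we measure position with precision Δx, we necessarily introduce a momentum uncertainty:
Δp ≥ ℏ/(2Δx)
Δp_min = (1.055e-34 J·s) / (2 × 7.310e-09 m)
Δp_min = 7.213e-27 kg·m/s

The more precisely we measure position, the greater the momentum disturbance.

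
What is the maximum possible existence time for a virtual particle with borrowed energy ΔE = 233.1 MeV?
1.412 ys

Using the energy-time uncertainty principle:
ΔEΔt ≥ ℏ/2

For a virtual particle borrowing energy ΔE, the maximum lifetime is:
Δt_max = ℏ/(2ΔE)

Converting energy:
ΔE = 233.1 MeV = 3.735e-11 J

Δt_max = (1.055e-34 J·s) / (2 × 3.735e-11 J)
Δt_max = 1.412e-24 s = 1.412 ys

Virtual particles with higher borrowed energy exist for shorter times.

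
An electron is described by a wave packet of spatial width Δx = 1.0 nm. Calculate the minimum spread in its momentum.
5.273 × 10^-26 kg·m/s

For a wave packet, the spatial width Δx and momentum spread Δp are related by the uncertainty principle:
ΔxΔp ≥ ℏ/2

The minimum momentum spread is:
Δp_min = ℏ/(2Δx)
Δp_min = (1.055e-34 J·s) / (2 × 1.000e-09 m)
Δp_min = 5.273e-26 kg·m/s

A wave packet cannot have both a well-defined position and well-defined momentum.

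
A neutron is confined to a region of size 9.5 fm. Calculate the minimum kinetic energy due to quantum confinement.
57.400 keV

Using the uncertainty principle:

1. Position uncertainty: Δx ≈ 9.500e-15 m
2. Minimum momentum uncertainty: Δp = ℏ/(2Δx) = 5.550e-21 kg·m/s
3. Minimum kinetic energy:
   KE = (Δp)²/(2m) = (5.550e-21)²/(2 × 1.675e-27 kg)
   KE = 9.196e-15 J = 57.400 keV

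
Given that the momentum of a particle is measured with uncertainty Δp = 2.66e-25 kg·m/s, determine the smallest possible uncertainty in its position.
198.228 pm

Using the Heisenberg uncertainty principle:
ΔxΔp ≥ ℏ/2

The minimum uncertainty in position is:
Δx_min = ℏ/(2Δp)
Δx_min = (1.055e-34 J·s) / (2 × 2.660e-25 kg·m/s)
Δx_min = 1.982e-10 m = 198.228 pm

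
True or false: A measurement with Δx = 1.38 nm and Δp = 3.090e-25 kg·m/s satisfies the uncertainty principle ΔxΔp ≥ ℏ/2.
Yes, it satisfies the uncertainty principle.

Calculate the product ΔxΔp:
ΔxΔp = (1.380e-09 m) × (3.090e-25 kg·m/s)
ΔxΔp = 4.264e-34 J·s

Compare to the minimum allowed value ℏ/2:
ℏ/2 = 5.273e-35 J·s

Since ΔxΔp = 4.264e-34 J·s ≥ 5.273e-35 J·s = ℏ/2,
the measurement satisfies the uncertainty principle.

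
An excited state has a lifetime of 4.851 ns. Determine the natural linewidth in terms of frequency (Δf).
16.404 MHz

Using the energy-time uncertainty principle and E = hf:
ΔEΔt ≥ ℏ/2
hΔf·Δt ≥ ℏ/2

The minimum frequency uncertainty is:
Δf = ℏ/(2hτ) = 1/(4πτ)
Δf = 1/(4π × 4.851e-09 s)
Δf = 1.640e+07 Hz = 16.404 MHz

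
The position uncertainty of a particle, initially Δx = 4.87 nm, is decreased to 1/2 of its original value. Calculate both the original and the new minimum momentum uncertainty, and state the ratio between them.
Original Δp_min = 1.083 × 10^-26 kg·m/s; new Δp'_min = 2.165 × 10^-26 kg·m/s; ratio Δp'_min/Δp_min = 2.

From the uncertainty principle ΔxΔp ≥ ℏ/2, the minimum momentum uncertainty is Δp_min = ℏ/(2Δx).

Original (Δx = 4.87 nm = 4.870e-09 m):
Δp_min = (1.055e-34 J·s)/(2 × 4.870e-09 m) = 1.083e-26 kg·m/s

When Δx → (1/2)Δx:
Δp'_min = ℏ/(2 × (1/2)Δx) = 2 × ℏ/(2Δx) = 2 × Δp_min
Δp'_min = 2 × 1.083e-26 kg·m/s = 2.165e-26 kg·m/s

Since Δp_min ∝ 1/Δx, when Δx is decreased to 1/2 of its original value, Δp_min increases to 2 times its original value.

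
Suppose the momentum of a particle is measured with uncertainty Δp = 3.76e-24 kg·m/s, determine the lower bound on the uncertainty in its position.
14.024 pm

Using the Heisenberg uncertainty principle:
ΔxΔp ≥ ℏ/2

The minimum uncertainty in position is:
Δx_min = ℏ/(2Δp)
Δx_min = (1.055e-34 J·s) / (2 × 3.760e-24 kg·m/s)
Δx_min = 1.402e-11 m = 14.024 pm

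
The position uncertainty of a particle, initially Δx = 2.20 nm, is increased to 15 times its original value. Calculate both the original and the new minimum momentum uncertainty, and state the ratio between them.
Original Δp_min = 2.397 × 10^-26 kg·m/s; new Δp'_min = 1.598 × 10^-27 kg·m/s; ratio Δp'_min/Δp_min = 1/15.

From the uncertainty principle ΔxΔp ≥ ℏ/2, the minimum momentum uncertainty is Δp_min = ℏ/(2Δx).

Original (Δx = 2.20 nm = 2.200e-09 m):
Δp_min = (1.055e-34 J·s)/(2 × 2.200e-09 m) = 2.397e-26 kg·m/s

When Δx → 15Δx:
Δp'_min = ℏ/(2 × 15Δx) = (1/15) × ℏ/(2Δx) = (1/15) × Δp_min
Δp'_min = 1/15 × 2.397e-26 kg·m/s = 1.598e-27 kg·m/s

Since Δp_min ∝ 1/Δx, when Δx is increased to 15 times its original value, Δp_min decreases to 1/15 of its original value.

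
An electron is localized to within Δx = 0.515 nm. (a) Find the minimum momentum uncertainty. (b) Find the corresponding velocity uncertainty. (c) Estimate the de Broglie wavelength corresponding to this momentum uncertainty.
(a) Δp_min = 1.024 × 10^-25 kg·m/s
(b) Δv_min = 112.396 km/s
(c) λ_dB = 6.472 nm

Step-by-step:

(a) From the uncertainty principle:
Δp_min = ℏ/(2Δx) = (1.055e-34 J·s)/(2 × 5.150e-10 m) = 1.024e-25 kg·m/s

(b) The velocity uncertainty:
Δv = Δp/m = (1.024e-25 kg·m/s)/(9.109e-31 kg) = 1.124e+05 m/s = 112.396 km/s

(c) The de Broglie wavelength for this momentum:
λ = h/p = (6.626e-34 J·s)/(1.024e-25 kg·m/s) = 6.472e-09 m = 6.472 nm

Note: The de Broglie wavelength is comparable to the localization size, as expected from wave-particle duality.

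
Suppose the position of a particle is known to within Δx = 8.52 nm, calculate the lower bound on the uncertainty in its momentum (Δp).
6.189 × 10^-27 kg·m/s

Using the Heisenberg uncertainty principle:
ΔxΔp ≥ ℏ/2

The minimum uncertainty in momentum is:
Δp_min = ℏ/(2Δx)
Δp_min = (1.055e-34 J·s) / (2 × 8.520e-09 m)
Δp_min = 6.189e-27 kg·m/s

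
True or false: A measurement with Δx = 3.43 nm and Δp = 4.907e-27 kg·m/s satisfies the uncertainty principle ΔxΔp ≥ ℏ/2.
No, it violates the uncertainty principle (impossible measurement).

Calculate the product ΔxΔp:
ΔxΔp = (3.430e-09 m) × (4.907e-27 kg·m/s)
ΔxΔp = 1.683e-35 J·s

Compare to the minimum allowed value ℏ/2:
ℏ/2 = 5.273e-35 J·s

Since ΔxΔp = 1.683e-35 J·s < 5.273e-35 J·s = ℏ/2,
the measurement violates the uncertainty principle.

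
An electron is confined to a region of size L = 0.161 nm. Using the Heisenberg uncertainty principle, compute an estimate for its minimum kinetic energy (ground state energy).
367.461 meV

Using the uncertainty principle to estimate ground state energy:

1. The position uncertainty is approximately the confinement size:
   Δx ≈ L = 1.610e-10 m

2. From ΔxΔp ≥ ℏ/2, the minimum momentum uncertainty is:
   Δp ≈ ℏ/(2L) = 3.275e-25 kg·m/s

3. The kinetic energy is approximately:
   KE ≈ (Δp)²/(2m) = (3.275e-25)²/(2 × 9.109e-31 kg)
   KE ≈ 5.887e-20 J = 367.461 meV

This is an order-of-magnitude estimate of the ground state energy.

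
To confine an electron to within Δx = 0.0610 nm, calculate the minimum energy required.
2.560 eV

Localizing a particle requires giving it sufficient momentum uncertainty:

1. From uncertainty principle: Δp ≥ ℏ/(2Δx)
   Δp_min = (1.055e-34 J·s) / (2 × 6.100e-11 m)
   Δp_min = 8.644e-25 kg·m/s

2. This momentum uncertainty corresponds to kinetic energy:
   KE ≈ (Δp)²/(2m) = (8.644e-25)²/(2 × 9.109e-31 kg)
   KE = 4.101e-19 J = 2.560 eV

Tighter localization requires more energy.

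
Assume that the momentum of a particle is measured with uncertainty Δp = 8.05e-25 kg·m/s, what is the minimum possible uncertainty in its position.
65.501 pm

Using the Heisenberg uncertainty principle:
ΔxΔp ≥ ℏ/2

The minimum uncertainty in position is:
Δx_min = ℏ/(2Δp)
Δx_min = (1.055e-34 J·s) / (2 × 8.050e-25 kg·m/s)
Δx_min = 6.550e-11 m = 65.501 pm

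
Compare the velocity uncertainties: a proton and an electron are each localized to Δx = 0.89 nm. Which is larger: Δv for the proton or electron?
The electron has the larger minimum velocity uncertainty, by a ratio of 1836.2.

For both particles, Δp_min = ℏ/(2Δx) = 5.925e-26 kg·m/s (same for both).

The velocity uncertainty is Δv = Δp/m:
- proton: Δv = 5.925e-26 / 1.673e-27 = 3.542e+01 m/s = 35.421 m/s
- electron: Δv = 5.925e-26 / 9.109e-31 = 6.504e+04 m/s = 65.038 km/s

Ratio: 6.504e+04 / 3.542e+01 = 1836.2

The lighter particle has larger velocity uncertainty because Δv ∝ 1/m.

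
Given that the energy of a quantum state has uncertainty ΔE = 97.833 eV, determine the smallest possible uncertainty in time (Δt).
3.364 as

Using the energy-time uncertainty principle:
ΔEΔt ≥ ℏ/2

The minimum uncertainty in time is:
Δt_min = ℏ/(2ΔE)
Δt_min = (1.055e-34 J·s) / (2 × 1.567e-17 J)
Δt_min = 3.364e-18 s = 3.364 as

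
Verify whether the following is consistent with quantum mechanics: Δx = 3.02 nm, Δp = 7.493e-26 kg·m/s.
Yes, it satisfies the uncertainty principle.

Calculate the product ΔxΔp:
ΔxΔp = (3.020e-09 m) × (7.493e-26 kg·m/s)
ΔxΔp = 2.263e-34 J·s

Compare to the minimum allowed value ℏ/2:
ℏ/2 = 5.273e-35 J·s

Since ΔxΔp = 2.263e-34 J·s ≥ 5.273e-35 J·s = ℏ/2,
the measurement satisfies the uncertainty principle.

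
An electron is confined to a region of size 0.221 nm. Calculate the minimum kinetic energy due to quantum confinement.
195.020 meV

Using the uncertainty principle:

1. Position uncertainty: Δx ≈ 2.210e-10 m
2. Minimum momentum uncertainty: Δp = ℏ/(2Δx) = 2.386e-25 kg·m/s
3. Minimum kinetic energy:
   KE = (Δp)²/(2m) = (2.386e-25)²/(2 × 9.109e-31 kg)
   KE = 3.125e-20 J = 195.020 meV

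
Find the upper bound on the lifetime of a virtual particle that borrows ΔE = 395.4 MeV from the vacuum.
8.323 × 10^-25 s

Using the energy-time uncertainty principle:
ΔEΔt ≥ ℏ/2

For a virtual particle borrowing energy ΔE, the maximum lifetime is:
Δt_max = ℏ/(2ΔE)

Converting energy:
ΔE = 395.4 MeV = 6.335e-11 J

Δt_max = (1.055e-34 J·s) / (2 × 6.335e-11 J)
Δt_max = 8.323e-25 s = 8.323 × 10^-25 s

Virtual particles with higher borrowed energy exist for shorter times.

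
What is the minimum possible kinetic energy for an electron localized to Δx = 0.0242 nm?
16.264 eV

Localizing a particle requires giving it sufficient momentum uncertainty:

1. From uncertainty principle: Δp ≥ ℏ/(2Δx)
   Δp_min = (1.055e-34 J·s) / (2 × 2.420e-11 m)
   Δp_min = 2.179e-24 kg·m/s

2. This momentum uncertainty corresponds to kinetic energy:
   KE ≈ (Δp)²/(2m) = (2.179e-24)²/(2 × 9.109e-31 kg)
   KE = 2.606e-18 J = 16.264 eV

Tighter localization requires more energy.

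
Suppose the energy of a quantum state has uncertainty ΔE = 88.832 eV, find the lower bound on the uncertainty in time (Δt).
3.705 as

Using the energy-time uncertainty principle:
ΔEΔt ≥ ℏ/2

The minimum uncertainty in time is:
Δt_min = ℏ/(2ΔE)
Δt_min = (1.055e-34 J·s) / (2 × 1.423e-17 J)
Δt_min = 3.705e-18 s = 3.705 as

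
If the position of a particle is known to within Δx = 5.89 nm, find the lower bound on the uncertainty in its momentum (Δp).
8.952 × 10^-27 kg·m/s

Using the Heisenberg uncertainty principle:
ΔxΔp ≥ ℏ/2

The minimum uncertainty in momentum is:
Δp_min = ℏ/(2Δx)
Δp_min = (1.055e-34 J·s) / (2 × 5.890e-09 m)
Δp_min = 8.952e-27 kg·m/s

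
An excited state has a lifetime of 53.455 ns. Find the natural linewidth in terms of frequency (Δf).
1.489 MHz

Using the energy-time uncertainty principle and E = hf:
ΔEΔt ≥ ℏ/2
hΔf·Δt ≥ ℏ/2

The minimum frequency uncertainty is:
Δf = ℏ/(2hτ) = 1/(4πτ)
Δf = 1/(4π × 5.345e-08 s)
Δf = 1.489e+06 Hz = 1.489 MHz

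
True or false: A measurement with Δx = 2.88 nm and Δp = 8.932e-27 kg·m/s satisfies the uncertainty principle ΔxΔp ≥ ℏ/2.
No, it violates the uncertainty principle (impossible measurement).

Calculate the product ΔxΔp:
ΔxΔp = (2.880e-09 m) × (8.932e-27 kg·m/s)
ΔxΔp = 2.572e-35 J·s

Compare to the minimum allowed value ℏ/2:
ℏ/2 = 5.273e-35 J·s

Since ΔxΔp = 2.572e-35 J·s < 5.273e-35 J·s = ℏ/2,
the measurement violates the uncertainty principle.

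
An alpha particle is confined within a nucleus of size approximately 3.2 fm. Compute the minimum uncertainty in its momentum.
1.648 × 10^-20 kg·m/s

Using the Heisenberg uncertainty principle:
ΔxΔp ≥ ℏ/2

With Δx ≈ L = 3.200e-15 m (the confinement size):
Δp_min = ℏ/(2Δx)
Δp_min = (1.055e-34 J·s) / (2 × 3.200e-15 m)
Δp_min = 1.648e-20 kg·m/s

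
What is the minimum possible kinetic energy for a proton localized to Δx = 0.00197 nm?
1.337 eV

Localizing a particle requires giving it sufficient momentum uncertainty:

1. From uncertainty principle: Δp ≥ ℏ/(2Δx)
   Δp_min = (1.055e-34 J·s) / (2 × 1.970e-12 m)
   Δp_min = 2.677e-23 kg·m/s

2. This momentum uncertainty corresponds to kinetic energy:
   KE ≈ (Δp)²/(2m) = (2.677e-23)²/(2 × 1.673e-27 kg)
   KE = 2.142e-19 J = 1.337 eV

Tighter localization requires more energy.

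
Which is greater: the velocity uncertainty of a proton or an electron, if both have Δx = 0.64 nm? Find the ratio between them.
The electron has the larger minimum velocity uncertainty, by a ratio of 1836.2.

For both particles, Δp_min = ℏ/(2Δx) = 8.239e-26 kg·m/s (same for both).

The velocity uncertainty is Δv = Δp/m:
- proton: Δv = 8.239e-26 / 1.673e-27 = 4.926e+01 m/s = 49.257 m/s
- electron: Δv = 8.239e-26 / 9.109e-31 = 9.044e+04 m/s = 90.443 km/s

Ratio: 9.044e+04 / 4.926e+01 = 1836.2

The lighter particle has larger velocity uncertainty because Δv ∝ 1/m.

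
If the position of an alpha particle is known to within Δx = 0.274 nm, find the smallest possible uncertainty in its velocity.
28.962 m/s

Using the Heisenberg uncertainty principle and Δp = mΔv:
ΔxΔp ≥ ℏ/2
Δx(mΔv) ≥ ℏ/2

The minimum uncertainty in velocity is:
Δv_min = ℏ/(2mΔx)
Δv_min = (1.055e-34 J·s) / (2 × 6.645e-27 kg × 2.740e-10 m)
Δv_min = 2.896e+01 m/s = 28.962 m/s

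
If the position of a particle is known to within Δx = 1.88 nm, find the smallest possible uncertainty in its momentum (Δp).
2.805 × 10^-26 kg·m/s

Using the Heisenberg uncertainty principle:
ΔxΔp ≥ ℏ/2

The minimum uncertainty in momentum is:
Δp_min = ℏ/(2Δx)
Δp_min = (1.055e-34 J·s) / (2 × 1.880e-09 m)
Δp_min = 2.805e-26 kg·m/s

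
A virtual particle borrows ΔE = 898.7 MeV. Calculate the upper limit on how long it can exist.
3.662 × 10^-25 s

Using the energy-time uncertainty principle:
ΔEΔt ≥ ℏ/2

For a virtual particle borrowing energy ΔE, the maximum lifetime is:
Δt_max = ℏ/(2ΔE)

Converting energy:
ΔE = 898.7 MeV = 1.440e-10 J

Δt_max = (1.055e-34 J·s) / (2 × 1.440e-10 J)
Δt_max = 3.662e-25 s = 3.662 × 10^-25 s

Virtual particles with higher borrowed energy exist for shorter times.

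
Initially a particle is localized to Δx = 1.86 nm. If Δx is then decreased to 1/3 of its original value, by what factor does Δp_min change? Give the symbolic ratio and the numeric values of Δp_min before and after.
Original Δp_min = 2.835 × 10^-26 kg·m/s; new Δp'_min = 8.505 × 10^-26 kg·m/s; ratio Δp'_min/Δp_min = 3.

From the uncertainty principle ΔxΔp ≥ ℏ/2, the minimum momentum uncertainty is Δp_min = ℏ/(2Δx).

Original (Δx = 1.86 nm = 1.860e-09 m):
Δp_min = (1.055e-34 J·s)/(2 × 1.860e-09 m) = 2.835e-26 kg·m/s

When Δx → (1/3)Δx:
Δp'_min = ℏ/(2 × (1/3)Δx) = 3 × ℏ/(2Δx) = 3 × Δp_min
Δp'_min = 3 × 2.835e-26 kg·m/s = 8.505e-26 kg·m/s

Since Δp_min ∝ 1/Δx, when Δx is decreased to 1/3 of its original value, Δp_min increases to 3 times its original value.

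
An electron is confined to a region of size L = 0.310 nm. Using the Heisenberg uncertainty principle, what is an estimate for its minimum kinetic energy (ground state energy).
99.115 meV

Using the uncertainty principle to estimate ground state energy:

1. The position uncertainty is approximately the confinement size:
   Δx ≈ L = 3.100e-10 m

2. From ΔxΔp ≥ ℏ/2, the minimum momentum uncertainty is:
   Δp ≈ ℏ/(2L) = 1.701e-25 kg·m/s

3. The kinetic energy is approximately:
   KE ≈ (Δp)²/(2m) = (1.701e-25)²/(2 × 9.109e-31 kg)
   KE ≈ 1.588e-20 J = 99.115 meV

This is an order-of-magnitude estimate of the ground state energy.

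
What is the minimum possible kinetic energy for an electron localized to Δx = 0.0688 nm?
2.012 eV

Localizing a particle requires giving it sufficient momentum uncertainty:

1. From uncertainty principle: Δp ≥ ℏ/(2Δx)
   Δp_min = (1.055e-34 J·s) / (2 × 6.880e-11 m)
   Δp_min = 7.664e-25 kg·m/s

2. This momentum uncertainty corresponds to kinetic energy:
   KE ≈ (Δp)²/(2m) = (7.664e-25)²/(2 × 9.109e-31 kg)
   KE = 3.224e-19 J = 2.012 eV

Tighter localization requires more energy.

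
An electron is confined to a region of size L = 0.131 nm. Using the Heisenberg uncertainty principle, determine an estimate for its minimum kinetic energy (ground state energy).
555.035 meV

Using the uncertainty principle to estimate ground state energy:

1. The position uncertainty is approximately the confinement size:
   Δx ≈ L = 1.310e-10 m

2. From ΔxΔp ≥ ℏ/2, the minimum momentum uncertainty is:
   Δp ≈ ℏ/(2L) = 4.025e-25 kg·m/s

3. The kinetic energy is approximately:
   KE ≈ (Δp)²/(2m) = (4.025e-25)²/(2 × 9.109e-31 kg)
   KE ≈ 8.893e-20 J = 555.035 meV

This is an order-of-magnitude estimate of the ground state energy.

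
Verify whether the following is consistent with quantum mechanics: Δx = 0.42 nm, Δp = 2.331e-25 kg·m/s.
Yes, it satisfies the uncertainty principle.

Calculate the product ΔxΔp:
ΔxΔp = (4.200e-10 m) × (2.331e-25 kg·m/s)
ΔxΔp = 9.790e-35 J·s

Compare to the minimum allowed value ℏ/2:
ℏ/2 = 5.273e-35 J·s

Since ΔxΔp = 9.790e-35 J·s ≥ 5.273e-35 J·s = ℏ/2,
the measurement satisfies the uncertainty principle.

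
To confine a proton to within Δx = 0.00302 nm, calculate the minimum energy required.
568.775 meV

Localizing a particle requires giving it sufficient momentum uncertainty:

1. From uncertainty principle: Δp ≥ ℏ/(2Δx)
   Δp_min = (1.055e-34 J·s) / (2 × 3.020e-12 m)
   Δp_min = 1.746e-23 kg·m/s

2. This momentum uncertainty corresponds to kinetic energy:
   KE ≈ (Δp)²/(2m) = (1.746e-23)²/(2 × 1.673e-27 kg)
   KE = 9.113e-20 J = 568.775 meV

Tighter localization requires more energy.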